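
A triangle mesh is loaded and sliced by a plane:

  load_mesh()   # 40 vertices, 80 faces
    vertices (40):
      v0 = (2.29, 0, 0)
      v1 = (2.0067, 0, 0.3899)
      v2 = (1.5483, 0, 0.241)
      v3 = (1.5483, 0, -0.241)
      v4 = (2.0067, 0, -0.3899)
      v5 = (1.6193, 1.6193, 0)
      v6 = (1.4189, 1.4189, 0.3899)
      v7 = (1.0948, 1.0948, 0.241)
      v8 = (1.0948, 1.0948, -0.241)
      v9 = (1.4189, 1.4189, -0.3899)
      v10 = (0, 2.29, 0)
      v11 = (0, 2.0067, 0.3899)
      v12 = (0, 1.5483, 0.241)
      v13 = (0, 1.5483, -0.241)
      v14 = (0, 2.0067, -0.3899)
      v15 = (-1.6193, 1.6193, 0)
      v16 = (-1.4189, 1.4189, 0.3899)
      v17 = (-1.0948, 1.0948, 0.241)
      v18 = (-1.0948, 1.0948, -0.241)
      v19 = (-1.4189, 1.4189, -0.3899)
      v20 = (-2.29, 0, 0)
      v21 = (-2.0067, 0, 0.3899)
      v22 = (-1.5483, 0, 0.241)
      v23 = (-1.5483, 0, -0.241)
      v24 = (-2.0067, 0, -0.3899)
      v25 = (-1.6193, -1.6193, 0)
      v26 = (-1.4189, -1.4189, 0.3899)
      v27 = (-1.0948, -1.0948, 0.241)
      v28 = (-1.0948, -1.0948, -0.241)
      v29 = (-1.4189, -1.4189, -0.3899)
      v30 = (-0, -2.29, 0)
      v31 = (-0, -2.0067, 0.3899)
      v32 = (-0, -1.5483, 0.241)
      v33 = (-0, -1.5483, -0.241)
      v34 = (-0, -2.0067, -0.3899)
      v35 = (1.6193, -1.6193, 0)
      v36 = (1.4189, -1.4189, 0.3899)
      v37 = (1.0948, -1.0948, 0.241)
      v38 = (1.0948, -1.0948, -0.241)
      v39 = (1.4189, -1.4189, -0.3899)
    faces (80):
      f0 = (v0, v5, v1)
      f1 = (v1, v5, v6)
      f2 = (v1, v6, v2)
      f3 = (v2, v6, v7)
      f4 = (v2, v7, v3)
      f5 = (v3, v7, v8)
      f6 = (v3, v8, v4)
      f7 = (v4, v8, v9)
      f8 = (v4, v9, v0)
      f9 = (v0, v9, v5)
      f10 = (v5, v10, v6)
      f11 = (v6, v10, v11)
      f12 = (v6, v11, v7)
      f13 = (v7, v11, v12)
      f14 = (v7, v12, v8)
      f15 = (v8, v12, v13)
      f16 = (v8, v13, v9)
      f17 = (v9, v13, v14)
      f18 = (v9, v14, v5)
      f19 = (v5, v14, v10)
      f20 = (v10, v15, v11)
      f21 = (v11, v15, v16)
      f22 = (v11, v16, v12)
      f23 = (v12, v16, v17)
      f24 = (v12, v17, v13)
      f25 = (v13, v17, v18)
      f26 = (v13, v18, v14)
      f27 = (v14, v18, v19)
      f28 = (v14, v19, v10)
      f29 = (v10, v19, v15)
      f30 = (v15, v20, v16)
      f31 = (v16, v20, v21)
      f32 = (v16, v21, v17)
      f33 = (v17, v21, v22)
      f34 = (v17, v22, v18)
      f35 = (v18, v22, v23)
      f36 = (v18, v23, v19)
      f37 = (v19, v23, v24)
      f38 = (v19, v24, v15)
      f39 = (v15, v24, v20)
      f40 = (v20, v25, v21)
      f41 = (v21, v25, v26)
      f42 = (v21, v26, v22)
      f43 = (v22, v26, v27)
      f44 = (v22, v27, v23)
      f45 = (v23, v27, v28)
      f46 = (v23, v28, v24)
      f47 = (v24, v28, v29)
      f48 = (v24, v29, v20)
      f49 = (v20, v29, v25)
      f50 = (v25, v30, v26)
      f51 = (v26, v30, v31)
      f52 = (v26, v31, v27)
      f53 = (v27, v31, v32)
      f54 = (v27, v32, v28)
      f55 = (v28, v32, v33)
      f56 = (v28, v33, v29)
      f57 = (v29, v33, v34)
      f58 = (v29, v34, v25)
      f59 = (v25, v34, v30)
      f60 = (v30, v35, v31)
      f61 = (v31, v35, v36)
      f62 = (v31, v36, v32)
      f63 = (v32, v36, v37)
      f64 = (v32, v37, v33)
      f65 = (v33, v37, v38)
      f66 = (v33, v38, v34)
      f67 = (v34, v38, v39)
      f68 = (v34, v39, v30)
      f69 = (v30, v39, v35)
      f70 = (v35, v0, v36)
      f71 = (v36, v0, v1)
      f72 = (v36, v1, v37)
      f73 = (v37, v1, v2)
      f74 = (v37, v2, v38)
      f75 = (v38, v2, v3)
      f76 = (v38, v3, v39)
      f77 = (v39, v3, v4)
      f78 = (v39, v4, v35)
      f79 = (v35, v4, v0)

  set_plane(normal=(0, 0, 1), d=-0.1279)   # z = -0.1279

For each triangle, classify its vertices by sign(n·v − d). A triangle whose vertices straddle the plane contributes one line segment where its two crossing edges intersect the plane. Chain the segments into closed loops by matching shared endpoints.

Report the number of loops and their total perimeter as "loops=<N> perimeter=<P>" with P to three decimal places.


loops=2 perimeter=22.933

Straddling triangles (32 of 80):
  (v2,v7,v3) [++-] → (1.44189, 0.256892, -0.1279)–(1.5483, 0, -0.1279)  len=0.2781
  (v3,v7,v8) [-+-] → (1.44189, 0.256892, -0.1279)–(1.0948, 1.0948, -0.1279)  len=0.9070
  (v4,v9,v0) [--+] → (2.00425, 0.465446, -0.1279)–(2.19707, 0, -0.1279)  len=0.5038
  (v0,v9,v5) [+-+] → (2.00425, 0.465446, -0.1279)–(1.55356, 1.55356, -0.1279)  len=1.1778
  (v7,v12,v8) [++-] → (0.837908, 1.20121, -0.1279)–(1.0948, 1.0948, -0.1279)  len=0.2781
  (v8,v12,v13) [-+-] → (0.837908, 1.20121, -0.1279)–(0, 1.5483, -0.1279)  len=0.9070
  (v9,v14,v5) [--+] → (1.08812, 1.74638, -0.1279)–(1.55356, 1.55356, -0.1279)  len=0.5038
  (v5,v14,v10) [+-+] → (1.08812, 1.74638, -0.1279)–(0, 2.19707, -0.1279)  len=1.1778
  (v12,v17,v13) [++-] → (-0.256892, 1.44189, -0.1279)–(0, 1.5483, -0.1279)  len=0.2781
  (v13,v17,v18) [-+-] → (-0.256892, 1.44189, -0.1279)–(-1.0948, 1.0948, -0.1279)  len=0.9070
  (v14,v19,v10) [--+] → (-0.465446, 2.00425, -0.1279)–(0, 2.19707, -0.1279)  len=0.5038
  (v10,v19,v15) [+-+] → (-0.465446, 2.00425, -0.1279)–(-1.55356, 1.55356, -0.1279)  len=1.1778
  (v17,v22,v18) [++-] → (-1.20121, 0.837908, -0.1279)–(-1.0948, 1.0948, -0.1279)  len=0.2781
  (v18,v22,v23) [-+-] → (-1.20121, 0.837908, -0.1279)–(-1.5483, 0, -0.1279)  len=0.9070
  (v19,v24,v15) [--+] → (-1.74638, 1.08812, -0.1279)–(-1.55356, 1.55356, -0.1279)  len=0.5038
  (v15,v24,v20) [+-+] → (-1.74638, 1.08812, -0.1279)–(-2.19707, 0, -0.1279)  len=1.1778
  (v22,v27,v23) [++-] → (-1.44189, -0.256892, -0.1279)–(-1.5483, 0, -0.1279)  len=0.2781
  (v23,v27,v28) [-+-] → (-1.44189, -0.256892, -0.1279)–(-1.0948, -1.0948, -0.1279)  len=0.9070
  (v24,v29,v20) [--+] → (-2.00425, -0.465446, -0.1279)–(-2.19707, 0, -0.1279)  len=0.5038
  (v20,v29,v25) [+-+] → (-2.00425, -0.465446, -0.1279)–(-1.55356, -1.55356, -0.1279)  len=1.1778
  (v27,v32,v28) [++-] → (-0.837908, -1.20121, -0.1279)–(-1.0948, -1.0948, -0.1279)  len=0.2781
  (v28,v32,v33) [-+-] → (-0.837908, -1.20121, -0.1279)–(0, -1.5483, -0.1279)  len=0.9070
  (v29,v34,v25) [--+] → (-1.08812, -1.74638, -0.1279)–(-1.55356, -1.55356, -0.1279)  len=0.5038
  (v25,v34,v30) [+-+] → (-1.08812, -1.74638, -0.1279)–(0, -2.19707, -0.1279)  len=1.1778
  (v32,v37,v33) [++-] → (0.256892, -1.44189, -0.1279)–(0, -1.5483, -0.1279)  len=0.2781
  (v33,v37,v38) [-+-] → (0.256892, -1.44189, -0.1279)–(1.0948, -1.0948, -0.1279)  len=0.9070
  (v34,v39,v30) [--+] → (0.465446, -2.00425, -0.1279)–(0, -2.19707, -0.1279)  len=0.5038
  (v30,v39,v35) [+-+] → (0.465446, -2.00425, -0.1279)–(1.55356, -1.55356, -0.1279)  len=1.1778
  (v37,v2,v38) [++-] → (1.20121, -0.837908, -0.1279)–(1.0948, -1.0948, -0.1279)  len=0.2781
  (v38,v2,v3) [-+-] → (1.20121, -0.837908, -0.1279)–(1.5483, 0, -0.1279)  len=0.9070
  (v39,v4,v35) [--+] → (1.74638, -1.08812, -0.1279)–(1.55356, -1.55356, -0.1279)  len=0.5038
  (v35,v4,v0) [+-+] → (1.74638, -1.08812, -0.1279)–(2.19707, 0, -0.1279)  len=1.1778

Chained into 2 loop(s):
  loop 1: 16 segments, perimeter = 9.4801
  loop 2: 16 segments, perimeter = 13.4525
Total perimeter = 22.933


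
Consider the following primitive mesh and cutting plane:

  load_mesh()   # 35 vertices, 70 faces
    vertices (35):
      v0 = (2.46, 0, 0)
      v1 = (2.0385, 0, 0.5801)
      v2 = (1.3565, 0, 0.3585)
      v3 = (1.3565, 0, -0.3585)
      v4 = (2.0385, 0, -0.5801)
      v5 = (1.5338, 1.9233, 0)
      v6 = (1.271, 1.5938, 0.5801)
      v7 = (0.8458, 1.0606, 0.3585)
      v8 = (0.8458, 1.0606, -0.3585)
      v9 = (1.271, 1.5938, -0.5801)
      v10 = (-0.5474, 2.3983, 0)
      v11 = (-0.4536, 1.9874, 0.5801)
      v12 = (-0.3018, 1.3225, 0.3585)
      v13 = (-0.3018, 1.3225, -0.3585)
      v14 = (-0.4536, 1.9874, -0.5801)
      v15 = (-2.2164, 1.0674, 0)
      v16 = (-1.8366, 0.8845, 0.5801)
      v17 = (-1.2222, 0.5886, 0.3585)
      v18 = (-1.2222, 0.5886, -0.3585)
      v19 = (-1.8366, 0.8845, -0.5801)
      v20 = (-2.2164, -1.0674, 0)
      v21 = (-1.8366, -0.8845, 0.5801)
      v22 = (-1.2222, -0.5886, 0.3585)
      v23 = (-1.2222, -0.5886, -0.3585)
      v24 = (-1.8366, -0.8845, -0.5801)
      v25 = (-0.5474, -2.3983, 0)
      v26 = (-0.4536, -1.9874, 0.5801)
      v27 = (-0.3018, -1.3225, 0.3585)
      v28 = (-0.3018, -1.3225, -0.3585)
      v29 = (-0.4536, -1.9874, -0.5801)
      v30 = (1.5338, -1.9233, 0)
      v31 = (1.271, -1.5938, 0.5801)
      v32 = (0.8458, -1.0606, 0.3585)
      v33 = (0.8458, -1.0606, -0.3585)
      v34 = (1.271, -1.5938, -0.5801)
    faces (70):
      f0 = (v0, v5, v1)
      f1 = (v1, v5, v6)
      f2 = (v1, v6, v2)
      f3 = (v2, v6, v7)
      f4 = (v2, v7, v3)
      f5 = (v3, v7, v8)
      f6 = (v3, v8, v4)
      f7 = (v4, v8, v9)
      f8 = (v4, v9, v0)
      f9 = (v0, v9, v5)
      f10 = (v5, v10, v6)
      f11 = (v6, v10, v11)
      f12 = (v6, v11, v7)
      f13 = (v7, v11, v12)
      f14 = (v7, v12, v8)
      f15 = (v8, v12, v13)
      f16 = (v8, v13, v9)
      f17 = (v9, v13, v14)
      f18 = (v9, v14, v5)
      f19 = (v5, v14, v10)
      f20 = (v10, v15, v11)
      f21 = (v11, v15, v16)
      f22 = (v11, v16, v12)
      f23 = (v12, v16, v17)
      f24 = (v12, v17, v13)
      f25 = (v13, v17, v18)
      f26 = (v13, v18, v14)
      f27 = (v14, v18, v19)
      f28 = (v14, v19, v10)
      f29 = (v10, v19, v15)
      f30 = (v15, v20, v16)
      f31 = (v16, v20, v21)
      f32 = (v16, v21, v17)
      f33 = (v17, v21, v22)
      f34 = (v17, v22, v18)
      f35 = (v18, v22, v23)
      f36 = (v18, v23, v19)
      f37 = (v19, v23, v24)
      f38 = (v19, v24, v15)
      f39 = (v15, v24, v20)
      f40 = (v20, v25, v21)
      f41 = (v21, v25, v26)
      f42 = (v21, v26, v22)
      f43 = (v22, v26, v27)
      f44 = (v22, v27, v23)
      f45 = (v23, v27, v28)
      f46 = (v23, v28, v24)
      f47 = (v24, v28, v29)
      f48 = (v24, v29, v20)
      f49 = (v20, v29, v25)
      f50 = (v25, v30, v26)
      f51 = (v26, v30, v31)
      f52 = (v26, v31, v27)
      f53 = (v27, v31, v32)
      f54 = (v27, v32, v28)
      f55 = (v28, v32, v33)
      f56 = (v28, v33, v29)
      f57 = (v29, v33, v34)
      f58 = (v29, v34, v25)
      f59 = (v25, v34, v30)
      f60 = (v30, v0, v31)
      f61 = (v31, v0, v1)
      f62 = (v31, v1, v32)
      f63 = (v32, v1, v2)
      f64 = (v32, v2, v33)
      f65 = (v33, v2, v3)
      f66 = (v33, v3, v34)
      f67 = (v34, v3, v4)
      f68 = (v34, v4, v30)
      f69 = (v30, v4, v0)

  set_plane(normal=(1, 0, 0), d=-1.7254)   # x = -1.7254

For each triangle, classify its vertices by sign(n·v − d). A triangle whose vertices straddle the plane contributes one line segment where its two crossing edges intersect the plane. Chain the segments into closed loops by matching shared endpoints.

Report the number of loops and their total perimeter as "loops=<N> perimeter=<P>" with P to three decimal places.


loops=1 perimeter=6.941

Straddling triangles (18 of 70):
  (v10,v15,v11) [+-+] → (-1.7254, 1.45893, 0)–(-1.7254, 1.32365, 0.161578)  len=0.2107
  (v11,v15,v16) [+--] → (-1.7254, 1.32365, 0.161578)–(-1.7254, 0.973179, 0.5801)  len=0.5459
  (v11,v16,v12) [+-+] → (-1.7254, 0.973179, 0.5801)–(-1.7254, 0.916234, 0.564045)  len=0.0592
  (v12,v16,v17) [+-+] → (-1.7254, 0.916234, 0.564045)–(-1.7254, 0.830945, 0.539993)  len=0.0886
  (v14,v18,v19) [++-] → (-1.7254, 0.830945, -0.539993)–(-1.7254, 0.973179, -0.5801)  len=0.1478
  (v14,v19,v10) [+-+] → (-1.7254, 0.973179, -0.5801)–(-1.7254, 1.01507, -0.530063)  len=0.0653
  (v10,v19,v15) [+--] → (-1.7254, 1.01507, -0.530063)–(-1.7254, 1.45893, 0)  len=0.6914
  (v16,v21,v17) [--+] → (-1.7254, -0.617884, 0.539993)–(-1.7254, 0.830945, 0.539993)  len=1.4488
  (v17,v21,v22) [+-+] → (-1.7254, -0.617884, 0.539993)–(-1.7254, -0.830945, 0.539993)  len=0.2131
  (v18,v23,v19) [++-] → (-1.7254, 0.617884, -0.539993)–(-1.7254, 0.830945, -0.539993)  len=0.2131
  (v19,v23,v24) [-+-] → (-1.7254, 0.617884, -0.539993)–(-1.7254, -0.830945, -0.539993)  len=1.4488
  (v20,v25,v21) [-+-] → (-1.7254, -1.45893, 0)–(-1.7254, -1.01507, 0.530063)  len=0.6914
  (v21,v25,v26) [-++] → (-1.7254, -1.01507, 0.530063)–(-1.7254, -0.973179, 0.5801)  len=0.0653
  (v21,v26,v22) [-++] → (-1.7254, -0.973179, 0.5801)–(-1.7254, -0.830945, 0.539993)  len=0.1478
  (v23,v28,v24) [++-] → (-1.7254, -0.916234, -0.564045)–(-1.7254, -0.830945, -0.539993)  len=0.0886
  (v24,v28,v29) [-++] → (-1.7254, -0.916234, -0.564045)–(-1.7254, -0.973179, -0.5801)  len=0.0592
  (v24,v29,v20) [-+-] → (-1.7254, -0.973179, -0.5801)–(-1.7254, -1.32365, -0.161578)  len=0.5459
  (v20,v29,v25) [-++] → (-1.7254, -1.32365, -0.161578)–(-1.7254, -1.45893, 0)  len=0.2107

Chained into 1 loop(s):
  loop 1: 18 segments, perimeter = 6.9414
Total perimeter = 6.941


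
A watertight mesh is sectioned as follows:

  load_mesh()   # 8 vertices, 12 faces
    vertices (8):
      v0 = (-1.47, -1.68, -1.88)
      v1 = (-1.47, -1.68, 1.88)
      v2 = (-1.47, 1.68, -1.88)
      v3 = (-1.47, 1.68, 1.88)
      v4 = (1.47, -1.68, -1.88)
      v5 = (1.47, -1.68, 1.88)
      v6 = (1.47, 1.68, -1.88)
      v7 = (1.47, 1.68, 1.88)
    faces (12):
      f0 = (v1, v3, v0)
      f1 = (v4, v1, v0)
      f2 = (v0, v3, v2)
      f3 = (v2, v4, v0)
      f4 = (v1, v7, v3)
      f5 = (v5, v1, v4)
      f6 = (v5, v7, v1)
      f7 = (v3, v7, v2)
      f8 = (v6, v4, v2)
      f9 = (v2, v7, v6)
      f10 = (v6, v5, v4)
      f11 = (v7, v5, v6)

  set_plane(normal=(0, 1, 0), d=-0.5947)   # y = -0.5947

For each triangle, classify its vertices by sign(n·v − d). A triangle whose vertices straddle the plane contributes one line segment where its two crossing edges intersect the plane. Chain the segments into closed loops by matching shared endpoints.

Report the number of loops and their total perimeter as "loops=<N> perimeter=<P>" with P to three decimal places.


loops=1 perimeter=13.400

Straddling triangles (8 of 12):
  (v1,v3,v0) [-+-] → (-1.47, -0.5947, 1.88)–(-1.47, -0.5947, -0.665498)  len=2.5455
  (v0,v3,v2) [-++] → (-1.47, -0.5947, -0.665498)–(-1.47, -0.5947, -1.88)  len=1.2145
  (v2,v4,v0) [+--] → (0.520362, -0.5947, -1.88)–(-1.47, -0.5947, -1.88)  len=1.9904
  (v1,v7,v3) [-++] → (-0.520363, -0.5947, 1.88)–(-1.47, -0.5947, 1.88)  len=0.9496
  (v5,v7,v1) [-+-] → (1.47, -0.5947, 1.88)–(-0.520362, -0.5947, 1.88)  len=1.9904
  (v6,v4,v2) [+-+] → (1.47, -0.5947, -1.88)–(0.520363, -0.5947, -1.88)  len=0.9496
  (v6,v5,v4) [+--] → (1.47, -0.5947, 0.665498)–(1.47, -0.5947, -1.88)  len=2.5455
  (v7,v5,v6) [+-+] → (1.47, -0.5947, 1.88)–(1.47, -0.5947, 0.665498)  len=1.2145

Chained into 1 loop(s):
  loop 1: 8 segments, perimeter = 13.4000
Total perimeter = 13.400


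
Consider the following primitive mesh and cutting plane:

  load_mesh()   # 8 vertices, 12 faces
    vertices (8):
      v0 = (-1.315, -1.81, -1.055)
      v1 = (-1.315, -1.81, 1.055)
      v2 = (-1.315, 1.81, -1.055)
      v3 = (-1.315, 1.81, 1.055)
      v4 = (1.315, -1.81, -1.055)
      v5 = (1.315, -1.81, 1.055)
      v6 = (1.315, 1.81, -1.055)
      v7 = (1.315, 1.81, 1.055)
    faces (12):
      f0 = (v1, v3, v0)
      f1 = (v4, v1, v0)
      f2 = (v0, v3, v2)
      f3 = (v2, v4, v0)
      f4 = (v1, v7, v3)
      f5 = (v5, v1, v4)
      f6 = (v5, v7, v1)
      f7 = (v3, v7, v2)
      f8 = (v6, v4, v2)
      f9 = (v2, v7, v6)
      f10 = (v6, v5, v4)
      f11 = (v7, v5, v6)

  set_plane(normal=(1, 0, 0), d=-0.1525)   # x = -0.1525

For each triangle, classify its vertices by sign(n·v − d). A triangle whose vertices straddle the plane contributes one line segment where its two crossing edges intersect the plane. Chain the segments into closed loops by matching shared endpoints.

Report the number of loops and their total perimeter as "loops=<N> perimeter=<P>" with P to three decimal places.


loops=1 perimeter=11.460

Straddling triangles (8 of 12):
  (v4,v1,v0) [+--] → (-0.1525, -1.81, 0.122348)–(-0.1525, -1.81, -1.055)  len=1.1773
  (v2,v4,v0) [-+-] → (-0.1525, 0.209905, -1.055)–(-0.1525, -1.81, -1.055)  len=2.0199
  (v1,v7,v3) [-+-] → (-0.1525, -0.209905, 1.055)–(-0.1525, 1.81, 1.055)  len=2.0199
  (v5,v1,v4) [+-+] → (-0.1525, -1.81, 1.055)–(-0.1525, -1.81, 0.122348)  len=0.9327
  (v5,v7,v1) [++-] → (-0.1525, -0.209905, 1.055)–(-0.1525, -1.81, 1.055)  len=1.6001
  (v3,v7,v2) [-+-] → (-0.1525, 1.81, 1.055)–(-0.1525, 1.81, -0.122348)  len=1.1773
  (v6,v4,v2) [++-] → (-0.1525, 0.209905, -1.055)–(-0.1525, 1.81, -1.055)  len=1.6001
  (v2,v7,v6) [-++] → (-0.1525, 1.81, -0.122348)–(-0.1525, 1.81, -1.055)  len=0.9327

Chained into 1 loop(s):
  loop 1: 8 segments, perimeter = 11.4600
Total perimeter = 11.460


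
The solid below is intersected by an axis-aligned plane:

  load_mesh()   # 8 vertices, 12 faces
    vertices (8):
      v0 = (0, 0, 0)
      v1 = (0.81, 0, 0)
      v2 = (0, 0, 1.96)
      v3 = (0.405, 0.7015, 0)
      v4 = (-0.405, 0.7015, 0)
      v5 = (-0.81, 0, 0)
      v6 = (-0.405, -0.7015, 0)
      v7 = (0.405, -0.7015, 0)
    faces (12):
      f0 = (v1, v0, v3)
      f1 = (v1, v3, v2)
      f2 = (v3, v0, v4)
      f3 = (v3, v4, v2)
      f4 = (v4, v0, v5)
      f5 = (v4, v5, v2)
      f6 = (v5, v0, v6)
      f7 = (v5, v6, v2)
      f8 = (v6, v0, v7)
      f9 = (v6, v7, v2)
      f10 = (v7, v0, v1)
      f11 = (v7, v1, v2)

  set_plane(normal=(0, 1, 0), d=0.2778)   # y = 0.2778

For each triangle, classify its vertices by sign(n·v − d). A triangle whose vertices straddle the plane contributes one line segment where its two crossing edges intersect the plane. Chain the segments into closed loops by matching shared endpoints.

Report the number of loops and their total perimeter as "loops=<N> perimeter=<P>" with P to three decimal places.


Straddling triangles (6 of 12):
  (v1,v0,v3) [--+] → (0.160383, 0.2778, 0)–(0.649617, 0.2778, 0)  len=0.4892
  (v1,v3,v2) [-+-] → (0.649617, 0.2778, 0)–(0.160383, 0.2778, 1.18382)  len=1.2809
  (v3,v0,v4) [+-+] → (0.160383, 0.2778, 0)–(-0.160383, 0.2778, 0)  len=0.3208
  (v3,v4,v2) [++-] → (-0.160383, 0.2778, 1.18382)–(0.160383, 0.2778, 1.18382)  len=0.3208
  (v4,v0,v5) [+--] → (-0.160383, 0.2778, 0)–(-0.649617, 0.2778, 0)  len=0.4892
  (v4,v5,v2) [+--] → (-0.649617, 0.2778, 0)–(-0.160383, 0.2778, 1.18382)  len=1.2809

Chained into 1 loop(s):
  loop 1: 6 segments, perimeter = 4.1819
Total perimeter = 4.182

loops=1 perimeter=4.182


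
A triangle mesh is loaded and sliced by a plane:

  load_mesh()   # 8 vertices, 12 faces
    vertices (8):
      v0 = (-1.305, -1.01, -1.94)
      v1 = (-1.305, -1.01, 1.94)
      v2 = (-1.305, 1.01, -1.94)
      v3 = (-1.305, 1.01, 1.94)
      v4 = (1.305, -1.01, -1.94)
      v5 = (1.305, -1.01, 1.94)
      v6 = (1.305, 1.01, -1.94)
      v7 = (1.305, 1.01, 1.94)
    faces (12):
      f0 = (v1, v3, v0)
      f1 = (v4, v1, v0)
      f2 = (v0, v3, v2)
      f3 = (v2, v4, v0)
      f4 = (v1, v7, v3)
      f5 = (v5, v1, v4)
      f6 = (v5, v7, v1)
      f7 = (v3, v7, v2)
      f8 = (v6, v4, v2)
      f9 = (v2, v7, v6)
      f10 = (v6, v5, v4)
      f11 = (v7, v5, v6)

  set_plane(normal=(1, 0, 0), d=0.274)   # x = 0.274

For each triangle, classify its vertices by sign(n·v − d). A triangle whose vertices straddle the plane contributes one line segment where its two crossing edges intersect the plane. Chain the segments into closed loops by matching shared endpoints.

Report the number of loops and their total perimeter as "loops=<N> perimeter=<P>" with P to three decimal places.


Straddling triangles (8 of 12):
  (v4,v1,v0) [+--] → (0.274, -1.01, -0.407326)–(0.274, -1.01, -1.94)  len=1.5327
  (v2,v4,v0) [-+-] → (0.274, -0.212061, -1.94)–(0.274, -1.01, -1.94)  len=0.7979
  (v1,v7,v3) [-+-] → (0.274, 0.212061, 1.94)–(0.274, 1.01, 1.94)  len=0.7979
  (v5,v1,v4) [+-+] → (0.274, -1.01, 1.94)–(0.274, -1.01, -0.407326)  len=2.3473
  (v5,v7,v1) [++-] → (0.274, 0.212061, 1.94)–(0.274, -1.01, 1.94)  len=1.2221
  (v3,v7,v2) [-+-] → (0.274, 1.01, 1.94)–(0.274, 1.01, 0.407326)  len=1.5327
  (v6,v4,v2) [++-] → (0.274, -0.212061, -1.94)–(0.274, 1.01, -1.94)  len=1.2221
  (v2,v7,v6) [-++] → (0.274, 1.01, 0.407326)–(0.274, 1.01, -1.94)  len=2.3473

Chained into 1 loop(s):
  loop 1: 8 segments, perimeter = 11.8000
Total perimeter = 11.800

loops=1 perimeter=11.800


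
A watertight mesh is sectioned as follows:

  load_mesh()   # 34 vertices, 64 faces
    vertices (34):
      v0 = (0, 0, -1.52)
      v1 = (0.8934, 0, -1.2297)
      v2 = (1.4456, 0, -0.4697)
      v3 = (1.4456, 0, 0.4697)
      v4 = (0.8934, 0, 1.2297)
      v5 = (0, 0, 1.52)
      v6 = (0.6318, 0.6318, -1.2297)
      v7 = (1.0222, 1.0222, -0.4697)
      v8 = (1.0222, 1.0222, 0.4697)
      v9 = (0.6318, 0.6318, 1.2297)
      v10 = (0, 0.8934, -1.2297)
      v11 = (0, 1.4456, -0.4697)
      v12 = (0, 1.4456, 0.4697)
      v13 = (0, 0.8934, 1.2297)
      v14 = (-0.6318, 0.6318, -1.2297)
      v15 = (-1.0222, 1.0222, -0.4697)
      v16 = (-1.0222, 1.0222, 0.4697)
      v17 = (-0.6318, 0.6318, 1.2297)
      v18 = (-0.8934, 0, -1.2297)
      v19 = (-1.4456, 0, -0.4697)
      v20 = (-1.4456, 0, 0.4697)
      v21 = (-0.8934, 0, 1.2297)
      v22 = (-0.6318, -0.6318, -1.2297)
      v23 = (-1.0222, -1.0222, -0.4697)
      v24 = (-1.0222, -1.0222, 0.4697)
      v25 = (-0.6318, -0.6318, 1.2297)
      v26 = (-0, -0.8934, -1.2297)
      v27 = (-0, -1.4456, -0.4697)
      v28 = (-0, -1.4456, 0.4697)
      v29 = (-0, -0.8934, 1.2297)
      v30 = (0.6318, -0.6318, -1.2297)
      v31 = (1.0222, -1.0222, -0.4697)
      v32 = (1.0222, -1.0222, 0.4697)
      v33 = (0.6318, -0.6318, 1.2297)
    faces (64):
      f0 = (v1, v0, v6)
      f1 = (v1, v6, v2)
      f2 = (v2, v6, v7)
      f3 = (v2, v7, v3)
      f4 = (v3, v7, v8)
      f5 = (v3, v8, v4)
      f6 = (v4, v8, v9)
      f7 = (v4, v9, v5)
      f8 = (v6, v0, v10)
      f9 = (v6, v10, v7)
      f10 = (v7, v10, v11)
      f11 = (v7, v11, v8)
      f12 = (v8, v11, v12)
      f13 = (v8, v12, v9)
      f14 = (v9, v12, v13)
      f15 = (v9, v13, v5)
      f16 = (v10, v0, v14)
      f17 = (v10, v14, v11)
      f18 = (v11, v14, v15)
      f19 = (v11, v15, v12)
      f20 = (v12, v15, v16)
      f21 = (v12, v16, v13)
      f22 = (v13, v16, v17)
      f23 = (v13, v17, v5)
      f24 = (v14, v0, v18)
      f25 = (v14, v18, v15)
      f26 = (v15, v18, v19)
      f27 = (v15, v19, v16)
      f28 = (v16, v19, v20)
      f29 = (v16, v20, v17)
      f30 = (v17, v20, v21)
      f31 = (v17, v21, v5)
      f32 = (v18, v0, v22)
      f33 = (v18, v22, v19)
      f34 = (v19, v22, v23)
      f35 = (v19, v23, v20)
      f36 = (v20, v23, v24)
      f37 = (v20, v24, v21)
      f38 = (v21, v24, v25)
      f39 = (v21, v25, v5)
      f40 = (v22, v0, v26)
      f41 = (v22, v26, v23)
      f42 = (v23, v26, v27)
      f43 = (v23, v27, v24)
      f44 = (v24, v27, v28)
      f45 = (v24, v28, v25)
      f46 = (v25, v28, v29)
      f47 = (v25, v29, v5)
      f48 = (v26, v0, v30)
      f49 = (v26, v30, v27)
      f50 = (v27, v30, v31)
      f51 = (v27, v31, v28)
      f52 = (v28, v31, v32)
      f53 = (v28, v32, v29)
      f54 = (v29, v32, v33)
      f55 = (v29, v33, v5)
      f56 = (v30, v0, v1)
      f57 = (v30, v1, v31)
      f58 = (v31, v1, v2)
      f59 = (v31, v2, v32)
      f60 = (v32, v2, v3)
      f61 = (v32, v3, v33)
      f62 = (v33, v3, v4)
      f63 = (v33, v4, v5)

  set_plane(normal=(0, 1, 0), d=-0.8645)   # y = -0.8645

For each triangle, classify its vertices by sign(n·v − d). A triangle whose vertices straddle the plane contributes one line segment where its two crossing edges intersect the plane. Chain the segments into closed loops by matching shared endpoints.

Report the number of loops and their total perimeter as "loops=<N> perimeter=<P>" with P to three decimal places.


loops=1 perimeter=7.337

Straddling triangles (20 of 64):
  (v19,v22,v23) [++-] → (-0.8645, -0.8645, -0.776698)–(-1.08752, -0.8645, -0.4697)  len=0.3795
  (v19,v23,v20) [+-+] → (-1.08752, -0.8645, -0.4697)–(-1.08752, -0.8645, -0.324774)  len=0.1449
  (v20,v23,v24) [+--] → (-1.08752, -0.8645, -0.324774)–(-1.08752, -0.8645, 0.4697)  len=0.7945
  (v20,v24,v21) [+-+] → (-1.08752, -0.8645, 0.4697)–(-1.00233, -0.8645, 0.586949)  len=0.1449
  (v21,v24,v25) [+-+] → (-1.00233, -0.8645, 0.586949)–(-0.8645, -0.8645, 0.776698)  len=0.2345
  (v22,v0,v26) [++-] → (0, -0.8645, -1.23909)–(-0.0697975, -0.8645, -1.2297)  len=0.0704
  (v22,v26,v23) [+--] → (-0.0697975, -0.8645, -1.2297)–(-0.8645, -0.8645, -0.776698)  len=0.9147
  (v24,v28,v25) [--+] → (-0.451142, -0.8645, 1.01238)–(-0.8645, -0.8645, 0.776698)  len=0.4758
  (v25,v28,v29) [+--] → (-0.451142, -0.8645, 1.01238)–(-0.0697975, -0.8645, 1.2297)  len=0.4389
  (v25,v29,v5) [+-+] → (-0.0697975, -0.8645, 1.2297)–(0, -0.8645, 1.23909)  len=0.0704
  (v26,v0,v30) [-++] → (0, -0.8645, -1.23909)–(0.0697975, -0.8645, -1.2297)  len=0.0704
  (v26,v30,v27) [-+-] → (0.0697975, -0.8645, -1.2297)–(0.451142, -0.8645, -1.01238)  len=0.4389
  (v27,v30,v31) [-+-] → (0.451142, -0.8645, -1.01238)–(0.8645, -0.8645, -0.776698)  len=0.4758
  (v29,v32,v33) [--+] → (0.8645, -0.8645, 0.776698)–(0.0697975, -0.8645, 1.2297)  len=0.9147
  (v29,v33,v5) [-++] → (0.0697975, -0.8645, 1.2297)–(0, -0.8645, 1.23909)  len=0.0704
  (v30,v1,v31) [++-] → (1.00233, -0.8645, -0.586949)–(0.8645, -0.8645, -0.776698)  len=0.2345
  (v31,v1,v2) [-++] → (1.00233, -0.8645, -0.586949)–(1.08752, -0.8645, -0.4697)  len=0.1449
  (v31,v2,v32) [-+-] → (1.08752, -0.8645, -0.4697)–(1.08752, -0.8645, 0.324774)  len=0.7945
  (v32,v2,v3) [-++] → (1.08752, -0.8645, 0.324774)–(1.08752, -0.8645, 0.4697)  len=0.1449
  (v32,v3,v33) [-++] → (1.08752, -0.8645, 0.4697)–(0.8645, -0.8645, 0.776698)  len=0.3795

Chained into 1 loop(s):
  loop 1: 20 segments, perimeter = 7.3373
Total perimeter = 7.337


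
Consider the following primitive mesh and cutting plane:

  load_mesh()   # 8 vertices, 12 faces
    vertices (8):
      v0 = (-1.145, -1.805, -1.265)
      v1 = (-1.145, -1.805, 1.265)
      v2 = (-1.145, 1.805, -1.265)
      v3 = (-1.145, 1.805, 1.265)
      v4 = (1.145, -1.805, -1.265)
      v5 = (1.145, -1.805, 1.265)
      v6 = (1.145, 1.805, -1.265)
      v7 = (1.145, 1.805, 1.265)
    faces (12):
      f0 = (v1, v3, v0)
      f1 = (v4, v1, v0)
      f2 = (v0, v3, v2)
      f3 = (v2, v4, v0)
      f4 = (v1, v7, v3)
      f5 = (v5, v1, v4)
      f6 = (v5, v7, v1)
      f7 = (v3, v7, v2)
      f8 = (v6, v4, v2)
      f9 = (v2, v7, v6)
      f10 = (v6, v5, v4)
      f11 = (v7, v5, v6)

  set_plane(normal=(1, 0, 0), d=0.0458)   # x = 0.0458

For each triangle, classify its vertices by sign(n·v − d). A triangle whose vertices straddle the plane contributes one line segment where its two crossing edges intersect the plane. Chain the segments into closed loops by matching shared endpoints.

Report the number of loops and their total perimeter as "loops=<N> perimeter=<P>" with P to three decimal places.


loops=1 perimeter=12.280

Straddling triangles (8 of 12):
  (v4,v1,v0) [+--] → (0.0458, -1.805, -0.0506)–(0.0458, -1.805, -1.265)  len=1.2144
  (v2,v4,v0) [-+-] → (0.0458, -0.0722, -1.265)–(0.0458, -1.805, -1.265)  len=1.7328
  (v1,v7,v3) [-+-] → (0.0458, 0.0722, 1.265)–(0.0458, 1.805, 1.265)  len=1.7328
  (v5,v1,v4) [+-+] → (0.0458, -1.805, 1.265)–(0.0458, -1.805, -0.0506)  len=1.3156
  (v5,v7,v1) [++-] → (0.0458, 0.0722, 1.265)–(0.0458, -1.805, 1.265)  len=1.8772
  (v3,v7,v2) [-+-] → (0.0458, 1.805, 1.265)–(0.0458, 1.805, 0.0506)  len=1.2144
  (v6,v4,v2) [++-] → (0.0458, -0.0722, -1.265)–(0.0458, 1.805, -1.265)  len=1.8772
  (v2,v7,v6) [-++] → (0.0458, 1.805, 0.0506)–(0.0458, 1.805, -1.265)  len=1.3156

Chained into 1 loop(s):
  loop 1: 8 segments, perimeter = 12.2800
Total perimeter = 12.280


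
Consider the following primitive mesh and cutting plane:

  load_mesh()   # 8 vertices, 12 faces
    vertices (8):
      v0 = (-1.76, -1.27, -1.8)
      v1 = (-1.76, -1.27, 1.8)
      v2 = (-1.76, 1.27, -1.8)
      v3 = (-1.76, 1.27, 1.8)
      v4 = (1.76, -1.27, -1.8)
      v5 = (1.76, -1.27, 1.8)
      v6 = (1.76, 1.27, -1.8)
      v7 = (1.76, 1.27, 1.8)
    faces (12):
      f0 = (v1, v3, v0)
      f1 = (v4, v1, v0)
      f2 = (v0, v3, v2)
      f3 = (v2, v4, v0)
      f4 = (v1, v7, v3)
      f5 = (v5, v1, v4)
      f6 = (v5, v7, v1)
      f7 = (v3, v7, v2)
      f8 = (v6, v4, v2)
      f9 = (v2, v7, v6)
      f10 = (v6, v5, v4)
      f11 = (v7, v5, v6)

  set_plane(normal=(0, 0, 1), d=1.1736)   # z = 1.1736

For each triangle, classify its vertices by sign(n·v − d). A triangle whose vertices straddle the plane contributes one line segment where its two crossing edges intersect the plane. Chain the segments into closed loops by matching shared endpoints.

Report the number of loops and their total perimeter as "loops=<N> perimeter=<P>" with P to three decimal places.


Straddling triangles (8 of 12):
  (v1,v3,v0) [++-] → (-1.76, 0.82804, 1.1736)–(-1.76, -1.27, 1.1736)  len=2.0980
  (v4,v1,v0) [-+-] → (-1.14752, -1.27, 1.1736)–(-1.76, -1.27, 1.1736)  len=0.6125
  (v0,v3,v2) [-+-] → (-1.76, 0.82804, 1.1736)–(-1.76, 1.27, 1.1736)  len=0.4420
  (v5,v1,v4) [++-] → (-1.14752, -1.27, 1.1736)–(1.76, -1.27, 1.1736)  len=2.9075
  (v3,v7,v2) [++-] → (1.14752, 1.27, 1.1736)–(-1.76, 1.27, 1.1736)  len=2.9075
  (v2,v7,v6) [-+-] → (1.14752, 1.27, 1.1736)–(1.76, 1.27, 1.1736)  len=0.6125
  (v6,v5,v4) [-+-] → (1.76, -0.82804, 1.1736)–(1.76, -1.27, 1.1736)  len=0.4420
  (v7,v5,v6) [++-] → (1.76, -0.82804, 1.1736)–(1.76, 1.27, 1.1736)  len=2.0980

Chained into 1 loop(s):
  loop 1: 8 segments, perimeter = 12.1200
Total perimeter = 12.120

loops=1 perimeter=12.120


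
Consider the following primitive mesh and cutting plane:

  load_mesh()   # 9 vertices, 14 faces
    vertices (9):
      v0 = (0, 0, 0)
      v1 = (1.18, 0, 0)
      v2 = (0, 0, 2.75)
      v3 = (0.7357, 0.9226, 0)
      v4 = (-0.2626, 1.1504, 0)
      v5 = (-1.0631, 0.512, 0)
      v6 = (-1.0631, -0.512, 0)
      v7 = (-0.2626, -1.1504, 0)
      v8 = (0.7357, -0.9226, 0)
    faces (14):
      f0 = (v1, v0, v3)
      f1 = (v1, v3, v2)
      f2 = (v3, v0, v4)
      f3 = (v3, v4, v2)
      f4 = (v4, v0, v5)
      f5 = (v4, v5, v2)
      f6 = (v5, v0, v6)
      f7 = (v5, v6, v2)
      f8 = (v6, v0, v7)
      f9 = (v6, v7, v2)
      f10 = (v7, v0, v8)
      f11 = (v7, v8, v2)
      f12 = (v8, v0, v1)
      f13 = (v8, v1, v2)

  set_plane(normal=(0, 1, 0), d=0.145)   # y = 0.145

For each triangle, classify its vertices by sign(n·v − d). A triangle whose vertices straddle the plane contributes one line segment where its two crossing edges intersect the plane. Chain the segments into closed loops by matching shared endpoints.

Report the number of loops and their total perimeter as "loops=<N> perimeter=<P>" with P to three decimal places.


loops=1 perimeter=7.489

Straddling triangles (8 of 14):
  (v1,v0,v3) [--+] → (0.115626, 0.145, 0)–(1.11017, 0.145, 0)  len=0.9945
  (v1,v3,v2) [-+-] → (1.11017, 0.145, 0)–(0.115626, 0.145, 2.3178)  len=2.5222
  (v3,v0,v4) [+-+] → (0.115626, 0.145, 0)–(-0.0330989, 0.145, 0)  len=0.1487
  (v3,v4,v2) [++-] → (-0.0330989, 0.145, 2.40338)–(0.115626, 0.145, 2.3178)  len=0.1716
  (v4,v0,v5) [+-+] → (-0.0330989, 0.145, 0)–(-0.301073, 0.145, 0)  len=0.2680
  (v4,v5,v2) [++-] → (-0.301073, 0.145, 1.97119)–(-0.0330989, 0.145, 2.40338)  len=0.5085
  (v5,v0,v6) [+--] → (-0.301073, 0.145, 0)–(-1.0631, 0.145, 0)  len=0.7620
  (v5,v6,v2) [+--] → (-1.0631, 0.145, 0)–(-0.301073, 0.145, 1.97119)  len=2.1134

Chained into 1 loop(s):
  loop 1: 8 segments, perimeter = 7.4889
Total perimeter = 7.489


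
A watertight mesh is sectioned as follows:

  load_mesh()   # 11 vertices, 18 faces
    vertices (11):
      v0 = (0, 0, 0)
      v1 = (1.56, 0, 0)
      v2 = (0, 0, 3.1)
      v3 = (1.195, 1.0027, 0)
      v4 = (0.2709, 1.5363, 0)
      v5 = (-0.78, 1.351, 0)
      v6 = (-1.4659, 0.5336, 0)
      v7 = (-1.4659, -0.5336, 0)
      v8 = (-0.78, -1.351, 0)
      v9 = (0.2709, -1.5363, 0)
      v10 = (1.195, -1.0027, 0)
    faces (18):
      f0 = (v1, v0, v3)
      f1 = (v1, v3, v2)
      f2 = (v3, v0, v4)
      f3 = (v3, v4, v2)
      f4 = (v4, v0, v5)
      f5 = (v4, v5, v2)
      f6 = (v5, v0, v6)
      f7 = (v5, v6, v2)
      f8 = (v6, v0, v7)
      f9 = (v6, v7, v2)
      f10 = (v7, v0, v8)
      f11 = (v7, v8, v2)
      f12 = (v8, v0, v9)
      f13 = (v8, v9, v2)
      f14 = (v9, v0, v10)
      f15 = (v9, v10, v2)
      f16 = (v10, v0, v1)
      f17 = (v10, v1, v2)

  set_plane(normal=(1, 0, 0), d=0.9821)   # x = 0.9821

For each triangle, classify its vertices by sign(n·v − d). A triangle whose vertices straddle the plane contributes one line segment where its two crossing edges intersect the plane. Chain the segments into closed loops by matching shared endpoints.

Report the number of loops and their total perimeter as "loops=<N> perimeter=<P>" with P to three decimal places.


Straddling triangles (8 of 18):
  (v1,v0,v3) [+-+] → (0.9821, 0, 0)–(0.9821, 0.82406, 0)  len=0.8241
  (v1,v3,v2) [++-] → (0.9821, 0.82406, 0.552293)–(0.9821, 0, 1.14839)  len=1.0171
  (v3,v0,v4) [+--] → (0.9821, 0.82406, 0)–(0.9821, 1.12563, 0)  len=0.3016
  (v3,v4,v2) [+--] → (0.9821, 1.12563, 0)–(0.9821, 0.82406, 0.552293)  len=0.6293
  (v9,v0,v10) [--+] → (0.9821, -0.82406, 0)–(0.9821, -1.12563, 0)  len=0.3016
  (v9,v10,v2) [-+-] → (0.9821, -1.12563, 0)–(0.9821, -0.82406, 0.552293)  len=0.6293
  (v10,v0,v1) [+-+] → (0.9821, -0.82406, 0)–(0.9821, 0, 0)  len=0.8241
  (v10,v1,v2) [++-] → (0.9821, 0, 1.14839)–(0.9821, -0.82406, 0.552293)  len=1.0171

Chained into 1 loop(s):
  loop 1: 8 segments, perimeter = 5.5439
Total perimeter = 5.544

loops=1 perimeter=5.544


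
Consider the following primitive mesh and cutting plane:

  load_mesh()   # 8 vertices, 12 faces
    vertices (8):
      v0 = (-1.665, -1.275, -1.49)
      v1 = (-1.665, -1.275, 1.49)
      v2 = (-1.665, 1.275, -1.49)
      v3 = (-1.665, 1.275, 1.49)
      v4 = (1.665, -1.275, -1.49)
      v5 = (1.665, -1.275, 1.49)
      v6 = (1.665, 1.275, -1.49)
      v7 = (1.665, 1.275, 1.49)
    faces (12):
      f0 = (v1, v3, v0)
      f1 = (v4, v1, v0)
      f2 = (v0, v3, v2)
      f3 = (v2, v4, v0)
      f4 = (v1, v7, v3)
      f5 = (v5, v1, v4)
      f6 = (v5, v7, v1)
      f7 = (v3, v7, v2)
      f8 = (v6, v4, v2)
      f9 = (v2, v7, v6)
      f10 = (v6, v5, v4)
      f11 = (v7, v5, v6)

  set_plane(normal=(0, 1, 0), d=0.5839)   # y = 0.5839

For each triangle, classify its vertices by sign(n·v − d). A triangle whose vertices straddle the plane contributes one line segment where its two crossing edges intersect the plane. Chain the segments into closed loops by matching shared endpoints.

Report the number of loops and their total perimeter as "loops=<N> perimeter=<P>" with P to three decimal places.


Straddling triangles (8 of 12):
  (v1,v3,v0) [-+-] → (-1.665, 0.5839, 1.49)–(-1.665, 0.5839, 0.682362)  len=0.8076
  (v0,v3,v2) [-++] → (-1.665, 0.5839, 0.682362)–(-1.665, 0.5839, -1.49)  len=2.1724
  (v2,v4,v0) [+--] → (-0.762505, 0.5839, -1.49)–(-1.665, 0.5839, -1.49)  len=0.9025
  (v1,v7,v3) [-++] → (0.762505, 0.5839, 1.49)–(-1.665, 0.5839, 1.49)  len=2.4275
  (v5,v7,v1) [-+-] → (1.665, 0.5839, 1.49)–(0.762505, 0.5839, 1.49)  len=0.9025
  (v6,v4,v2) [+-+] → (1.665, 0.5839, -1.49)–(-0.762505, 0.5839, -1.49)  len=2.4275
  (v6,v5,v4) [+--] → (1.665, 0.5839, -0.682362)–(1.665, 0.5839, -1.49)  len=0.8076
  (v7,v5,v6) [+-+] → (1.665, 0.5839, 1.49)–(1.665, 0.5839, -0.682362)  len=2.1724

Chained into 1 loop(s):
  loop 1: 8 segments, perimeter = 12.6200
Total perimeter = 12.620

loops=1 perimeter=12.620


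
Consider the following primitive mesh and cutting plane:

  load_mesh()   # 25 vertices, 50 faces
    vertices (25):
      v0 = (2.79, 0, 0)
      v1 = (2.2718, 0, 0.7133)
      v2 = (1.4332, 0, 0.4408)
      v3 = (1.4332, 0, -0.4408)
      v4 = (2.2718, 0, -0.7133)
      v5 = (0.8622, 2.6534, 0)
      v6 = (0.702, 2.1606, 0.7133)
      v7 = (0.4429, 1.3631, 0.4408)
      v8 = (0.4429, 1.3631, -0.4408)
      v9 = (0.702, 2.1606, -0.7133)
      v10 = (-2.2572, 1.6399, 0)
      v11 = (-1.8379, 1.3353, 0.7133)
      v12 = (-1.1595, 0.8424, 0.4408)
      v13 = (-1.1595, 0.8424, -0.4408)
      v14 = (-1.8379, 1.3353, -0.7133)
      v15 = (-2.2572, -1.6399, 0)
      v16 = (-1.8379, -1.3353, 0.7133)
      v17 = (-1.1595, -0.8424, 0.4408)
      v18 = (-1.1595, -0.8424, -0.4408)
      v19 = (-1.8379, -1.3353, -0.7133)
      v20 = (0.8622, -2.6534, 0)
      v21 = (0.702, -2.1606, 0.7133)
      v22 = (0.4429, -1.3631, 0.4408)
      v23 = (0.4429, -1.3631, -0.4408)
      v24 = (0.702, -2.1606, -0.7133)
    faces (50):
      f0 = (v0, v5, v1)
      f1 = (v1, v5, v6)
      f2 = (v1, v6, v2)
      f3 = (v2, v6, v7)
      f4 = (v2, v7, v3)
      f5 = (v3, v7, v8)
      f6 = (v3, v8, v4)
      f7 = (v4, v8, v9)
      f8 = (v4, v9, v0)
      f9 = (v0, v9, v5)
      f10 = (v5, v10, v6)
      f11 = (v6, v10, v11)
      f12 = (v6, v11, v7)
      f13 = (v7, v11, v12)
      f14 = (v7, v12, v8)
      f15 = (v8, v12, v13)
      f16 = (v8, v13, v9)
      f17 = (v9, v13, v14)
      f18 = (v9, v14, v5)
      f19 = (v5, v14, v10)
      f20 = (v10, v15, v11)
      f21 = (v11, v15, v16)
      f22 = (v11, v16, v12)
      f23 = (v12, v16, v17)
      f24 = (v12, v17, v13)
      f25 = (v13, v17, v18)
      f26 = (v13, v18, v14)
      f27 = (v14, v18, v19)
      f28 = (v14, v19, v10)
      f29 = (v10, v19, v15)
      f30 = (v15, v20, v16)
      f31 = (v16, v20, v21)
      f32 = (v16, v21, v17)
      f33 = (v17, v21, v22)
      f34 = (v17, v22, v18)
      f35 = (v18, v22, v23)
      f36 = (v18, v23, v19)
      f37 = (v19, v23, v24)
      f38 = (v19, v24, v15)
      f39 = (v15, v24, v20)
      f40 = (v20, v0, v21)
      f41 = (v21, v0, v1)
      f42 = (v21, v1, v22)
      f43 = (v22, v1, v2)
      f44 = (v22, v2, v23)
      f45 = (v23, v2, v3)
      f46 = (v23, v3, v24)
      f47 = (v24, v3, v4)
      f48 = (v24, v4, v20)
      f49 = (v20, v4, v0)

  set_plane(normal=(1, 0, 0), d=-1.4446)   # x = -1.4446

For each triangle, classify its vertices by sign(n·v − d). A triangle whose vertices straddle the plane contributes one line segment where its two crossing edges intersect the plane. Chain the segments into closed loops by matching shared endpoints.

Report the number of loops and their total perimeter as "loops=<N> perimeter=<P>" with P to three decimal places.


Straddling triangles (18 of 50):
  (v5,v10,v6) [+-+] → (-1.4446, 1.90392, 0)–(-1.4446, 1.78288, 0.195873)  len=0.2302
  (v6,v10,v11) [+--] → (-1.4446, 1.78288, 0.195873)–(-1.4446, 1.4631, 0.7133)  len=0.6083
  (v6,v11,v7) [+-+] → (-1.4446, 1.4631, 0.7133)–(-1.4446, 1.34009, 0.66631)  len=0.1317
  (v7,v11,v12) [+-+] → (-1.4446, 1.34009, 0.66631)–(-1.4446, 1.04954, 0.555319)  len=0.3110
  (v9,v13,v14) [++-] → (-1.4446, 1.04954, -0.555319)–(-1.4446, 1.4631, -0.7133)  len=0.4427
  (v9,v14,v5) [+-+] → (-1.4446, 1.4631, -0.7133)–(-1.4446, 1.5273, -0.6094)  len=0.1221
  (v5,v14,v10) [+--] → (-1.4446, 1.5273, -0.6094)–(-1.4446, 1.90392, 0)  len=0.7164
  (v11,v16,v12) [--+] → (-1.4446, -0.0727861, 0.555319)–(-1.4446, 1.04954, 0.555319)  len=1.1223
  (v12,v16,v17) [+-+] → (-1.4446, -0.0727861, 0.555319)–(-1.4446, -1.04954, 0.555319)  len=0.9768
  (v13,v18,v14) [++-] → (-1.4446, 0.0727861, -0.555319)–(-1.4446, 1.04954, -0.555319)  len=0.9768
  (v14,v18,v19) [-+-] → (-1.4446, 0.0727861, -0.555319)–(-1.4446, -1.04954, -0.555319)  len=1.1223
  (v15,v20,v16) [-+-] → (-1.4446, -1.90392, 0)–(-1.4446, -1.5273, 0.6094)  len=0.7164
  (v16,v20,v21) [-++] → (-1.4446, -1.5273, 0.6094)–(-1.4446, -1.4631, 0.7133)  len=0.1221
  (v16,v21,v17) [-++] → (-1.4446, -1.4631, 0.7133)–(-1.4446, -1.04954, 0.555319)  len=0.4427
  (v18,v23,v19) [++-] → (-1.4446, -1.34009, -0.66631)–(-1.4446, -1.04954, -0.555319)  len=0.3110
  (v19,v23,v24) [-++] → (-1.4446, -1.34009, -0.66631)–(-1.4446, -1.4631, -0.7133)  len=0.1317
  (v19,v24,v15) [-+-] → (-1.4446, -1.4631, -0.7133)–(-1.4446, -1.78288, -0.195873)  len=0.6083
  (v15,v24,v20) [-++] → (-1.4446, -1.78288, -0.195873)–(-1.4446, -1.90392, 0)  len=0.2302

Chained into 1 loop(s):
  loop 1: 18 segments, perimeter = 9.3231
Total perimeter = 9.323

loops=1 perimeter=9.323


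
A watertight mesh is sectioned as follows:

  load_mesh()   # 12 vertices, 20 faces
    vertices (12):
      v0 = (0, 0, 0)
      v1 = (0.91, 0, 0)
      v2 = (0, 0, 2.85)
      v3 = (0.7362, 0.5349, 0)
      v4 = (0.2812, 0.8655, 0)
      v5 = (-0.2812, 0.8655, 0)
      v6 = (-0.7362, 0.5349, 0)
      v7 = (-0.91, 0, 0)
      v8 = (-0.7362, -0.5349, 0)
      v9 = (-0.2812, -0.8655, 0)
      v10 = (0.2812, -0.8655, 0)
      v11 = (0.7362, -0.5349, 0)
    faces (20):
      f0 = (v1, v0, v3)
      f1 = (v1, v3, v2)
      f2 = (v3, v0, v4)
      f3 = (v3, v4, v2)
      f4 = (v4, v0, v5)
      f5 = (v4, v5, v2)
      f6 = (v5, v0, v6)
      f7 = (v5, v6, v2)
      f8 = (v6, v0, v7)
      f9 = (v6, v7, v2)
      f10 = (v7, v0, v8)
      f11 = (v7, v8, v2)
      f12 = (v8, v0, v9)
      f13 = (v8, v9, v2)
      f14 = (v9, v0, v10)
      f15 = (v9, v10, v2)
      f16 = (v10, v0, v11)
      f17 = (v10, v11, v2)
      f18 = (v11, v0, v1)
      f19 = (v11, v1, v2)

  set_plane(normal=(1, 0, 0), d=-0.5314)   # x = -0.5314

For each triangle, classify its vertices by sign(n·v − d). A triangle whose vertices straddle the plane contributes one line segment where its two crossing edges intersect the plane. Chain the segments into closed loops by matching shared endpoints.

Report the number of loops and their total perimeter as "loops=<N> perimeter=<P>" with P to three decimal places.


loops=1 perimeter=4.163

Straddling triangles (8 of 20):
  (v5,v0,v6) [++-] → (-0.5314, 0.386099, 0)–(-0.5314, 0.683706, 0)  len=0.2976
  (v5,v6,v2) [+-+] → (-0.5314, 0.683706, 0)–(-0.5314, 0.386099, 0.792828)  len=0.8468
  (v6,v0,v7) [-+-] → (-0.5314, 0.386099, 0)–(-0.5314, 0, 0)  len=0.3861
  (v6,v7,v2) [--+] → (-0.5314, 0, 1.18573)–(-0.5314, 0.386099, 0.792828)  len=0.5509
  (v7,v0,v8) [-+-] → (-0.5314, 0, 0)–(-0.5314, -0.386099, 0)  len=0.3861
  (v7,v8,v2) [--+] → (-0.5314, -0.386099, 0.792828)–(-0.5314, 0, 1.18573)  len=0.5509
  (v8,v0,v9) [-++] → (-0.5314, -0.386099, 0)–(-0.5314, -0.683706, 0)  len=0.2976
  (v8,v9,v2) [-++] → (-0.5314, -0.683706, 0)–(-0.5314, -0.386099, 0.792828)  len=0.8468

Chained into 1 loop(s):
  loop 1: 8 segments, perimeter = 4.1628
Total perimeter = 4.163
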